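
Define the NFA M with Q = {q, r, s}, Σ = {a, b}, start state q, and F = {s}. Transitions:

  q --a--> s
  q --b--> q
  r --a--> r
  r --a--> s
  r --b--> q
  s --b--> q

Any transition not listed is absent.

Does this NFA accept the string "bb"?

No

Start in {q}.
Read 'b': {q} → {q}.
Read 'b': {q} → {q}.
The final set {q} contains no accepting state.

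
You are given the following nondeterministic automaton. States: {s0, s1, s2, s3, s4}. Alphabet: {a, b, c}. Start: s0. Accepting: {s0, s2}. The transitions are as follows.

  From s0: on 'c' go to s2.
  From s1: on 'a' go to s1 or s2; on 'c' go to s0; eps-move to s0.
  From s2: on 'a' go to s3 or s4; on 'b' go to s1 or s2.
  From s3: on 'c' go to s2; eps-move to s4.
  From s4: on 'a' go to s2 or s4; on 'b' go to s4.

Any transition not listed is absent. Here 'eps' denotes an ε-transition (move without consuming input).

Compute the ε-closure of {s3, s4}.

{s3, s4}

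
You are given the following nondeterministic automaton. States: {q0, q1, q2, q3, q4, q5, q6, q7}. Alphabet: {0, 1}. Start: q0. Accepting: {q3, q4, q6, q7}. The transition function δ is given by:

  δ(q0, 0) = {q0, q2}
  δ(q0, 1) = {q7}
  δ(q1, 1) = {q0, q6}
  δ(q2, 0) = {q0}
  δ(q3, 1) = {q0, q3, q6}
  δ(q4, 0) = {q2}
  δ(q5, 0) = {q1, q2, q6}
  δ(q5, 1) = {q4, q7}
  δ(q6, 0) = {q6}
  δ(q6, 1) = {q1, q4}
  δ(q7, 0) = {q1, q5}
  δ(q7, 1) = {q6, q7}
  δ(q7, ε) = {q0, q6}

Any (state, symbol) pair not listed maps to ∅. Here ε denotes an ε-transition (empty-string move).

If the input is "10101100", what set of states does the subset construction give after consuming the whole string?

{q0, q1, q2, q6}

Start in {q0}.
Read '1': {q0} → {q0, q6, q7}.
Read '0': {q0, q6, q7} → {q0, q1, q2, q5, q6}.
Read '1': {q0, q1, q2, q5, q6} → {q0, q1, q4, q6, q7}.
Read '0': {q0, q1, q4, q6, q7} → {q0, q1, q2, q5, q6}.
Read '1': {q0, q1, q2, q5, q6} → {q0, q1, q4, q6, q7}.
Read '1': {q0, q1, q4, q6, q7} → {q0, q1, q4, q6, q7}.
Read '0': {q0, q1, q4, q6, q7} → {q0, q1, q2, q5, q6}.
Read '0': {q0, q1, q2, q5, q6} → {q0, q1, q2, q6}.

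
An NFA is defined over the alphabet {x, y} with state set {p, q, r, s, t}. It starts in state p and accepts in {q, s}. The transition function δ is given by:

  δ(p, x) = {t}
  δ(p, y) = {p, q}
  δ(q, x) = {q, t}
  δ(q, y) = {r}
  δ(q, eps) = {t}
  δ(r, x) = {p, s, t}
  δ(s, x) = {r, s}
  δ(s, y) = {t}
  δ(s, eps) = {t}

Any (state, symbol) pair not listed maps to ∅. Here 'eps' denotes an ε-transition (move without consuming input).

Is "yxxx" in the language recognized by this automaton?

Start in {p}.
Read 'y': {p} → {p, q, t}.
Read 'x': {p, q, t} → {q, t}.
Read 'x': {q, t} → {q, t}.
Read 'x': {q, t} → {q, t}.
The final set {q, t} contains the accepting state q.

Yes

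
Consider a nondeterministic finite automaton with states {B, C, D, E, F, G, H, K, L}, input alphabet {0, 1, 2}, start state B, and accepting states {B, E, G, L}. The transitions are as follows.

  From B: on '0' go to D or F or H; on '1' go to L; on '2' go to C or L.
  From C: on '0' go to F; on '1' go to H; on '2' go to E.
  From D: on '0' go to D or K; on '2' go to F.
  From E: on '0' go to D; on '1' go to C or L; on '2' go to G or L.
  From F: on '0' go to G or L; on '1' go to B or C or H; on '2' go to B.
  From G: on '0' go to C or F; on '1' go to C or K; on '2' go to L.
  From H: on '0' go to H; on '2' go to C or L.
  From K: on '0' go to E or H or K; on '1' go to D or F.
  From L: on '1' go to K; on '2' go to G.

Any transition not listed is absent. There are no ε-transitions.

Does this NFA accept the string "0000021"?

Yes

Start in {B}.
Read '0': B→{D, F, H}; now {D, F, H}.
Read '0': D→{D, K}, F→{G, L}, H→{H}; now {D, G, H, K, L}.
Read '0': D→{D, K}, G→{C, F}, H→{H}, K→{E, H, K}, L→∅; now {C, D, E, F, H, K}.
Read '0': C→{F}, D→{D, K}, E→{D}, F→{G, L}, H→{H}, K→{E, H, K}; now {D, E, F, G, H, K, L}.
Read '0': D→{D, K}, E→{D}, F→{G, L}, G→{C, F}, H→{H}, K→{E, H, K}, L→∅; now {C, D, E, F, G, H, K, L}.
Read '2': C→{E}, D→{F}, E→{G, L}, F→{B}, G→{L}, H→{C, L}, K→∅, L→{G}; now {B, C, E, F, G, L}.
Read '1': B→{L}, C→{H}, E→{C, L}, F→{B, C, H}, G→{C, K}, L→{K}; now {B, C, H, K, L}.
The final set {B, C, H, K, L} contains the accepting states B, L.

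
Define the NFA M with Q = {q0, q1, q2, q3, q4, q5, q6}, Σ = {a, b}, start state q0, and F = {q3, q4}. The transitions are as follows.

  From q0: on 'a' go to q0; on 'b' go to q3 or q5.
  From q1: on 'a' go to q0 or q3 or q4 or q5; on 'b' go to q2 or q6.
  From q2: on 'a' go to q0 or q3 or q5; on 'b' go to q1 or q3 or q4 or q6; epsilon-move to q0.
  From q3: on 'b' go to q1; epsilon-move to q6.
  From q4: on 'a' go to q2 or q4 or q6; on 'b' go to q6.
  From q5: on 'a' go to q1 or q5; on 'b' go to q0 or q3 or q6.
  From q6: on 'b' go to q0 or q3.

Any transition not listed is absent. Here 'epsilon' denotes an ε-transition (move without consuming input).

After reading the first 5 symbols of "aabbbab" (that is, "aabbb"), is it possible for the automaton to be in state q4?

Start in {q0}.
Read 'a': {q0} → {q0}.
Read 'a': {q0} → {q0}.
Read 'b': {q0} → {q3, q5, q6}.
Read 'b': {q3, q5, q6} → {q0, q1, q3, q6}.
Read 'b': {q0, q1, q3, q6} → {q0, q1, q2, q3, q5, q6}.
State q4 is not in {q0, q1, q2, q3, q5, q6}.

No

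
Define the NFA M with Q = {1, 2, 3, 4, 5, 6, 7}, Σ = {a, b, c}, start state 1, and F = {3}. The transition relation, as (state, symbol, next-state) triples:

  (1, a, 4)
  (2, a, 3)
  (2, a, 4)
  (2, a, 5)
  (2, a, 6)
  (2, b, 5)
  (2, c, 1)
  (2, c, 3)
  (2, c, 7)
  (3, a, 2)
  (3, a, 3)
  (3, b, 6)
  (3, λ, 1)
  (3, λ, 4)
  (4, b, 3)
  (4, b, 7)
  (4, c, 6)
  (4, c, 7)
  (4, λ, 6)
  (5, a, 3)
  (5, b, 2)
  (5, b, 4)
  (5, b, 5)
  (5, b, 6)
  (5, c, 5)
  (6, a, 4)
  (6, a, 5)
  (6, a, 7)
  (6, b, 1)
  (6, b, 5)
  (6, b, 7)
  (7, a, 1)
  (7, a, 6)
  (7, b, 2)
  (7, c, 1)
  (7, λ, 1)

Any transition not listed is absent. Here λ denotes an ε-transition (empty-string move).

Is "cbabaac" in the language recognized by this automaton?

No

Start in {1}.
Read 'c': {1} → ∅.
The set is empty and remains empty for the remaining 6 symbols.
The final set ∅ contains no accepting state.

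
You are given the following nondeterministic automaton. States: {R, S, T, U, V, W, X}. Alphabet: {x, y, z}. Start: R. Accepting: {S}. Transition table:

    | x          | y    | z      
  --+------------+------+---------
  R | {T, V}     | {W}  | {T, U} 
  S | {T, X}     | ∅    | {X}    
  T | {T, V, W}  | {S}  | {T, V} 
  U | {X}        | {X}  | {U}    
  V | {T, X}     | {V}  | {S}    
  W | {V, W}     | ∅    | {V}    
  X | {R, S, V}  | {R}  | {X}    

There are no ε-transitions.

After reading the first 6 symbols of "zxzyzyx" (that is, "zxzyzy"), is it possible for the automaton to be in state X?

Yes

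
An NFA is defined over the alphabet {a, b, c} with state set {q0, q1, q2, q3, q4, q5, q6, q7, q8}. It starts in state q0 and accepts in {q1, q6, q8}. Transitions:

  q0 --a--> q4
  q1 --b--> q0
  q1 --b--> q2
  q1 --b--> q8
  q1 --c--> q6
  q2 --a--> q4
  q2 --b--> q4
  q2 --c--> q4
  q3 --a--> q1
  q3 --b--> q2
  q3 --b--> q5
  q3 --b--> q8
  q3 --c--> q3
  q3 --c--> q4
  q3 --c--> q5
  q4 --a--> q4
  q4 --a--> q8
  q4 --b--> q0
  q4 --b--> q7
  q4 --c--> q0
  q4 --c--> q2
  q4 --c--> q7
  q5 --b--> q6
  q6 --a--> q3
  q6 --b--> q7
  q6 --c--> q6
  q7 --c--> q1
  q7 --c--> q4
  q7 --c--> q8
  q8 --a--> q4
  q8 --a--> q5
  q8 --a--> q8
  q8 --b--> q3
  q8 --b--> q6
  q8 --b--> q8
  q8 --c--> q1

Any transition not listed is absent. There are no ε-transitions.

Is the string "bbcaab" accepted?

No

Start in {q0}.
Read 'b': q0→∅; now ∅.
The set is empty and remains empty for the remaining 5 symbols.
The final set ∅ contains no accepting state.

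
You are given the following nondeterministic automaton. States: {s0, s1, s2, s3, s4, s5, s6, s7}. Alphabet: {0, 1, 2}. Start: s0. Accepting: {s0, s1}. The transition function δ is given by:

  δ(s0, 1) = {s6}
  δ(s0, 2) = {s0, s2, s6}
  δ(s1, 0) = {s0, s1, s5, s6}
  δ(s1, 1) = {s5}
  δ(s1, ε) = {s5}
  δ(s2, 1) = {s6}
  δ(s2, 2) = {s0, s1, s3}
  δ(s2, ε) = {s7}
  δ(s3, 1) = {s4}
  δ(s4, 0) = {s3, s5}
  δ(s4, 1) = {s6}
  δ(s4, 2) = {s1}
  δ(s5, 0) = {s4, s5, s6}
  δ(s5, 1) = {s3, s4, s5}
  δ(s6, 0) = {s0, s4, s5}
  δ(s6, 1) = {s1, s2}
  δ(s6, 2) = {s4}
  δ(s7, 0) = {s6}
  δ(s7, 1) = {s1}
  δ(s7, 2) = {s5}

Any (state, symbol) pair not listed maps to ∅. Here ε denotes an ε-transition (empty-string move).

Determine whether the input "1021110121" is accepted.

No

Start in {s0}.
Read '1': s0→{s6}; now {s6}.
Read '0': s6→{s0, s4, s5}; now {s0, s4, s5}.
Read '2': s0→{s0, s2, s6}, s4→{s1}, s5→∅; union {s0, s1, s2, s6}; ε-closure = {s0, s1, s2, s5, s6, s7}.
Read '1': s0→{s6}, s1→{s5}, s2→{s6}, s5→{s3, s4, s5}, s6→{s1, s2}, s7→{s1}; union {s1, s2, s3, s4, s5, s6}; ε-closure = {s1, s2, s3, s4, s5, s6, s7}.
Read '1': s1→{s5}, s2→{s6}, s3→{s4}, s4→{s6}, s5→{s3, s4, s5}, s6→{s1, s2}, s7→{s1}; union {s1, s2, s3, s4, s5, s6}; ε-closure = {s1, s2, s3, s4, s5, s6, s7}.
Read '1': s1→{s5}, s2→{s6}, s3→{s4}, s4→{s6}, s5→{s3, s4, s5}, s6→{s1, s2}, s7→{s1}; union {s1, s2, s3, s4, s5, s6}; ε-closure = {s1, s2, s3, s4, s5, s6, s7}.
Read '0': s1→{s0, s1, s5, s6}, s2→∅, s3→∅, s4→{s3, s5}, s5→{s4, s5, s6}, s6→{s0, s4, s5}, s7→{s6}; now {s0, s1, s3, s4, s5, s6}.
Read '1': s0→{s6}, s1→{s5}, s3→{s4}, s4→{s6}, s5→{s3, s4, s5}, s6→{s1, s2}; union {s1, s2, s3, s4, s5, s6}; ε-closure = {s1, s2, s3, s4, s5, s6, s7}.
Read '2': s1→∅, s2→{s0, s1, s3}, s3→∅, s4→{s1}, s5→∅, s6→{s4}, s7→{s5}; now {s0, s1, s3, s4, s5}.
Read '1': s0→{s6}, s1→{s5}, s3→{s4}, s4→{s6}, s5→{s3, s4, s5}; now {s3, s4, s5, s6}.
The final set {s3, s4, s5, s6} contains no accepting state.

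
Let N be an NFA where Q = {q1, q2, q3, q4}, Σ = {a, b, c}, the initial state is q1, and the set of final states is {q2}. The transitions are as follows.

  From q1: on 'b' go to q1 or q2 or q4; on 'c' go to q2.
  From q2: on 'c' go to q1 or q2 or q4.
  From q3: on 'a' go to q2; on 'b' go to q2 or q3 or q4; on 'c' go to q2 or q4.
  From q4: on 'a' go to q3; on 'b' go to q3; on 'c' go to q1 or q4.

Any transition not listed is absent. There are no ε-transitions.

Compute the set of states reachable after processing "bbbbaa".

{q2}

Start in {q1}.
Read 'b': q1→{q1, q2, q4}; now {q1, q2, q4}.
Read 'b': q1→{q1, q2, q4}, q2→∅, q4→{q3}; now {q1, q2, q3, q4}.
Read 'b': q1→{q1, q2, q4}, q2→∅, q3→{q2, q3, q4}, q4→{q3}; now {q1, q2, q3, q4}.
Read 'b': q1→{q1, q2, q4}, q2→∅, q3→{q2, q3, q4}, q4→{q3}; now {q1, q2, q3, q4}.
Read 'a': q1→∅, q2→∅, q3→{q2}, q4→{q3}; now {q2, q3}.
Read 'a': q2→∅, q3→{q2}; now {q2}.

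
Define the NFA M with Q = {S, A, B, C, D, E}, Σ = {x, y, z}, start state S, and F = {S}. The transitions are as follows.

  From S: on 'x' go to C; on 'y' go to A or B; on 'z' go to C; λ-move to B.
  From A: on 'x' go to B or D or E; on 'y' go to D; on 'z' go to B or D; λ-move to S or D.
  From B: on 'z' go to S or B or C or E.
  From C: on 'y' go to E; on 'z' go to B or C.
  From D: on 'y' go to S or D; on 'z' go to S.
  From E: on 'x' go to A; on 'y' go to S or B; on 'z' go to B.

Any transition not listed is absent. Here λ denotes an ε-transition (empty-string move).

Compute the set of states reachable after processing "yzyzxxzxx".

{B, C, D, E}

Start: ε-closure({S}) = {S, B}.
Read 'y': S→{A, B}, B→∅; union {A, B}; ε-closure = {S, A, B, D}.
Read 'z': S→{C}, A→{B, D}, B→{S, B, C, E}, D→{S}; now {S, B, C, D, E}.
Read 'y': S→{A, B}, B→∅, C→{E}, D→{S, D}, E→{S, B}; now {S, A, B, D, E}.
Read 'z': S→{C}, A→{B, D}, B→{S, B, C, E}, D→{S}, E→{B}; now {S, B, C, D, E}.
Read 'x': S→{C}, B→∅, C→∅, D→∅, E→{A}; union {A, C}; ε-closure = {S, A, B, C, D}.
Read 'x': S→{C}, A→{B, D, E}, B→∅, C→∅, D→∅; now {B, C, D, E}.
Read 'z': B→{S, B, C, E}, C→{B, C}, D→{S}, E→{B}; now {S, B, C, E}.
Read 'x': S→{C}, B→∅, C→∅, E→{A}; union {A, C}; ε-closure = {S, A, B, C, D}.
Read 'x': S→{C}, A→{B, D, E}, B→∅, C→∅, D→∅; now {B, C, D, E}.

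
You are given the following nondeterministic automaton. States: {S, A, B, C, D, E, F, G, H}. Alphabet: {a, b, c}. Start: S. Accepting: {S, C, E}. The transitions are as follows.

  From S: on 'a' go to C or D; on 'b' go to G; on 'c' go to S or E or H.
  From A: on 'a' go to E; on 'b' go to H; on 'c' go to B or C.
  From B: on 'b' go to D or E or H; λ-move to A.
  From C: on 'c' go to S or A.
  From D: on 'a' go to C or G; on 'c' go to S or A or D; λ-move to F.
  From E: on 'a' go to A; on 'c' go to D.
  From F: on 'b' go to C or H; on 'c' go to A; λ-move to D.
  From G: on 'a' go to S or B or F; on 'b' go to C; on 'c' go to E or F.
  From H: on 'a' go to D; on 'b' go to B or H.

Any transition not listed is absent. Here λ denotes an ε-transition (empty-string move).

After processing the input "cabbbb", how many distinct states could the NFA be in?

Start in {S}.
Read 'c': {S} → {S, E, H}.
Read 'a': {S, E, H} → {A, C, D, F}.
Read 'b': {A, C, D, F} → {C, H}.
Read 'b': {C, H} → {A, B, H}.
Read 'b': {A, B, H} → {A, B, D, E, F, H}.
Read 'b': {A, B, D, E, F, H} → {A, B, C, D, E, F, H}.
That set has 7 states.

7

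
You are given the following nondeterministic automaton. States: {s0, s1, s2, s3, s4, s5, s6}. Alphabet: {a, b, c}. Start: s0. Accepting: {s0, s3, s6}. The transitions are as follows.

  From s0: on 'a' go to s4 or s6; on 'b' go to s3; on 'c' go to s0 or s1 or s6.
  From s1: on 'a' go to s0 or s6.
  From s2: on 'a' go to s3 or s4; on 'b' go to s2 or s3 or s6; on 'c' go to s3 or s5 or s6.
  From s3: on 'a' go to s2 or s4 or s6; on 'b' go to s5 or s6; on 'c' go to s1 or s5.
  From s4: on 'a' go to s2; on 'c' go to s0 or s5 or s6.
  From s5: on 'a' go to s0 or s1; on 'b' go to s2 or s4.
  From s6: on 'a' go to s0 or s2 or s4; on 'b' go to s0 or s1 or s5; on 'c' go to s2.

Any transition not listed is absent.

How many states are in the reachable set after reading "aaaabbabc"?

6

Start in {s0}.
Read 'a': {s0} → {s4, s6}.
Read 'a': {s4, s6} → {s0, s2, s4}.
Read 'a': {s0, s2, s4} → {s2, s3, s4, s6}.
Read 'a': {s2, s3, s4, s6} → {s0, s2, s3, s4, s6}.
Read 'b': {s0, s2, s3, s4, s6} → {s0, s1, s2, s3, s5, s6}.
Read 'b': {s0, s1, s2, s3, s5, s6} → {s0, s1, s2, s3, s4, s5, s6}.
Read 'a': {s0, s1, s2, s3, s4, s5, s6} → {s0, s1, s2, s3, s4, s6}.
Read 'b': {s0, s1, s2, s3, s4, s6} → {s0, s1, s2, s3, s5, s6}.
Read 'c': {s0, s1, s2, s3, s5, s6} → {s0, s1, s2, s3, s5, s6}.
That set has 6 states.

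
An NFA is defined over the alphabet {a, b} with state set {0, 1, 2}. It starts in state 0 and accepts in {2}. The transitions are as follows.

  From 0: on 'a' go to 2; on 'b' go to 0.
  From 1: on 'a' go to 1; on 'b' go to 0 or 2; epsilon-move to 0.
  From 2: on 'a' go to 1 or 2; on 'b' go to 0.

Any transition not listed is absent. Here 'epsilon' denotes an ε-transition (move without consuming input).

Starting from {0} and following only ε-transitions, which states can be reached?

{0}

Begin with {0}.
No ε-moves leave this set, so the closure equals the set itself.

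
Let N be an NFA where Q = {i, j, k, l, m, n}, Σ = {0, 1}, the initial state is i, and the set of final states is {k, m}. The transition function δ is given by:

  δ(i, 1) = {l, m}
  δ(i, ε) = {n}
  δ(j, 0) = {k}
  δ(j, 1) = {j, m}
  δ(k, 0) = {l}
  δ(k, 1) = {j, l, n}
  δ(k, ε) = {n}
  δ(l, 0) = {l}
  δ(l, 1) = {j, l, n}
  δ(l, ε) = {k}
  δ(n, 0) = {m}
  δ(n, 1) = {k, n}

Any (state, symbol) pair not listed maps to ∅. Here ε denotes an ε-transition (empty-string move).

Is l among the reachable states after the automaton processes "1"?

Start: ε-closure({i}) = {i, n}.
Read '1': i→{l, m}, n→{k, n}; now {k, l, m, n}.
State l is in {k, l, m, n}.

Yes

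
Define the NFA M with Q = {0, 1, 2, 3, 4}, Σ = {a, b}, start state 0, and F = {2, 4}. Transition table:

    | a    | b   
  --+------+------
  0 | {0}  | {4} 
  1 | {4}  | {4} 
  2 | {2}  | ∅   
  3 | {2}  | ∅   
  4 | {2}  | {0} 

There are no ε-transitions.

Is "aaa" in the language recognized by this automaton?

No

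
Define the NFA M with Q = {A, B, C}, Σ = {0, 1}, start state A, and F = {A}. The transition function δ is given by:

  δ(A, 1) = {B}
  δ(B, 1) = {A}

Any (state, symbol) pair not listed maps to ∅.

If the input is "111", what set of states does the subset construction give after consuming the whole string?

{B}

Start in {A}.
Read '1': A→{B}; now {B}.
Read '1': B→{A}; now {A}.
Read '1': A→{B}; now {B}.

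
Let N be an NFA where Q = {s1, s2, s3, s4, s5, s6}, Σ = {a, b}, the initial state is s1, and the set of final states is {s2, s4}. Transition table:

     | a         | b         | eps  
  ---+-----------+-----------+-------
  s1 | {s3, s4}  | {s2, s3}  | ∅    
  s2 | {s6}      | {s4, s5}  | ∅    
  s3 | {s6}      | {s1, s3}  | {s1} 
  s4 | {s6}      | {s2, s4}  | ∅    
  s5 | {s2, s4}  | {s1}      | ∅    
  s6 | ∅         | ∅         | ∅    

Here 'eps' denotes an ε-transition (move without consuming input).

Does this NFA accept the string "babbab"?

Start in {s1}.
Read 'b': s1→{s2, s3}; union {s2, s3}; ε-closure = {s1, s2, s3}.
Read 'a': s1→{s3, s4}, s2→{s6}, s3→{s6}; union {s3, s4, s6}; ε-closure = {s1, s3, s4, s6}.
Read 'b': s1→{s2, s3}, s3→{s1, s3}, s4→{s2, s4}, s6→∅; now {s1, s2, s3, s4}.
Read 'b': s1→{s2, s3}, s2→{s4, s5}, s3→{s1, s3}, s4→{s2, s4}; now {s1, s2, s3, s4, s5}.
Read 'a': s1→{s3, s4}, s2→{s6}, s3→{s6}, s4→{s6}, s5→{s2, s4}; union {s2, s3, s4, s6}; ε-closure = {s1, s2, s3, s4, s6}.
Read 'b': s1→{s2, s3}, s2→{s4, s5}, s3→{s1, s3}, s4→{s2, s4}, s6→∅; now {s1, s2, s3, s4, s5}.
The final set {s1, s2, s3, s4, s5} contains the accepting states s2, s4.

Yes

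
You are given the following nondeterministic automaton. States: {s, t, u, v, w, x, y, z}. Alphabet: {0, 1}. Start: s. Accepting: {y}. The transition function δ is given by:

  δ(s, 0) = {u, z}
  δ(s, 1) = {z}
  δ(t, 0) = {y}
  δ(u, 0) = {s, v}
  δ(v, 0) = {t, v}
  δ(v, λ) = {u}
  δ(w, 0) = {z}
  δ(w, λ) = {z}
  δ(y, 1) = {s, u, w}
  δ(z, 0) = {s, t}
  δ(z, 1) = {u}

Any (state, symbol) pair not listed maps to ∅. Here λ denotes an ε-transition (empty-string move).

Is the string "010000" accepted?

Start in {s}.
Read '0': s→{u, z}; now {u, z}.
Read '1': u→∅, z→{u}; now {u}.
Read '0': u→{s, v}; union {s, v}; ε-closure = {s, u, v}.
Read '0': s→{u, z}, u→{s, v}, v→{t, v}; now {s, t, u, v, z}.
Read '0': s→{u, z}, t→{y}, u→{s, v}, v→{t, v}, z→{s, t}; now {s, t, u, v, y, z}.
Read '0': s→{u, z}, t→{y}, u→{s, v}, v→{t, v}, y→∅, z→{s, t}; now {s, t, u, v, y, z}.
The final set {s, t, u, v, y, z} contains the accepting state y.

Yes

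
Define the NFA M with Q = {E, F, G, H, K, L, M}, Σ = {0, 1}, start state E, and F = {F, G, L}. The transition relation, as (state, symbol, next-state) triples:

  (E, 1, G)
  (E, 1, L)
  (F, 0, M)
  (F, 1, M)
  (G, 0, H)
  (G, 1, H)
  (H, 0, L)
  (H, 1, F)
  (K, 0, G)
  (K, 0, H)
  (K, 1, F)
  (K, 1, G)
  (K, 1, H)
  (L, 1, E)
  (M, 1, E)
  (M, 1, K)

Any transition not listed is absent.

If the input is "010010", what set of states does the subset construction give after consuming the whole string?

Start in {E}.
Read '0': {E} → ∅.
The set is empty and remains empty for the remaining 5 symbols.

∅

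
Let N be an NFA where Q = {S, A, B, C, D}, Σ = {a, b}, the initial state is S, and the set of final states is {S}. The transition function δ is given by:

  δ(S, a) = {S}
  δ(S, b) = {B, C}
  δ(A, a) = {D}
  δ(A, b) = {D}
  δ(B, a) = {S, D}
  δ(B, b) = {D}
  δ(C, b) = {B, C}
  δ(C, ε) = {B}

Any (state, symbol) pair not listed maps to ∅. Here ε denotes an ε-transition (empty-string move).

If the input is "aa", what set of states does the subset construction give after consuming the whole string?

{S}

Start in {S}.
Read 'a': {S} → {S}.
Read 'a': {S} → {S}.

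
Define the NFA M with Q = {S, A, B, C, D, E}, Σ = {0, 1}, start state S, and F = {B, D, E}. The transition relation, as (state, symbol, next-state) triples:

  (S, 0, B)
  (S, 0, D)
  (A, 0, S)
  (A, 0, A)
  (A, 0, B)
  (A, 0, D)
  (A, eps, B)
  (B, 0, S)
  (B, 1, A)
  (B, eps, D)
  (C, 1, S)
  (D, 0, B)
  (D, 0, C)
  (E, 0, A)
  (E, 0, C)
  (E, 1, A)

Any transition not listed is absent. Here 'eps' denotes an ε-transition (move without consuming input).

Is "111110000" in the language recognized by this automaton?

No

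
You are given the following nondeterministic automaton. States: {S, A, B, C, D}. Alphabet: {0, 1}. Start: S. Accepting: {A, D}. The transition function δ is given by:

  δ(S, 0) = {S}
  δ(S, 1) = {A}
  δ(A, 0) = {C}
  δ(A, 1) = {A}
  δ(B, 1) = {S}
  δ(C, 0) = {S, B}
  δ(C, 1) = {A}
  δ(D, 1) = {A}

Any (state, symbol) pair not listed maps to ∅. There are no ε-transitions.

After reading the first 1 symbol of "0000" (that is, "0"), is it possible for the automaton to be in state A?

No

Start in {S}.
Read '0': {S} → {S}.
State A is not in {S}.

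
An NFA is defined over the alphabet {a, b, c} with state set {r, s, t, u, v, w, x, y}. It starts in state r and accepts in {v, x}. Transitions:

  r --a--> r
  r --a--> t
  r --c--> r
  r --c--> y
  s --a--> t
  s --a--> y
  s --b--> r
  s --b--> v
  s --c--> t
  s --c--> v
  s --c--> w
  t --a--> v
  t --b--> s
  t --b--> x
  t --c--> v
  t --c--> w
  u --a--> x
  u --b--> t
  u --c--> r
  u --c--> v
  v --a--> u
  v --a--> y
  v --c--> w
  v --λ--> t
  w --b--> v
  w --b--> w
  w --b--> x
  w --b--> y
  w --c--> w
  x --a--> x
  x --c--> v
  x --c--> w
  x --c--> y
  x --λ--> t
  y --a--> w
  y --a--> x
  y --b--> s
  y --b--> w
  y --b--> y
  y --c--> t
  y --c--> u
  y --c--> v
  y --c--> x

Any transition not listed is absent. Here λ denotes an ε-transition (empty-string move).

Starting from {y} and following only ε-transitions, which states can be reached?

Begin with {y}.
No ε-moves leave this set, so the closure equals the set itself.

{y}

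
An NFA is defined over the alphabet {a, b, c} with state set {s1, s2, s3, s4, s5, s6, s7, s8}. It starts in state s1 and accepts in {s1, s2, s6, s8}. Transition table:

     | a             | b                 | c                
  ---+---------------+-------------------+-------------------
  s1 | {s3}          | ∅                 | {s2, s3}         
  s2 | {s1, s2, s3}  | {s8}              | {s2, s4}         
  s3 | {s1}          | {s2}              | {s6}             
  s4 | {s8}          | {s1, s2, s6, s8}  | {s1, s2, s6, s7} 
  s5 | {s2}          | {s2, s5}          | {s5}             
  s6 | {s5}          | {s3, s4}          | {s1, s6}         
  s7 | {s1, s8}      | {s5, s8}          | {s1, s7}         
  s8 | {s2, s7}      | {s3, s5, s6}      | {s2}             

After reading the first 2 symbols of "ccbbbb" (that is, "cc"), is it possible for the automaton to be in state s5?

No

Start in {s1}.
Read 'c': {s1} → {s2, s3}.
Read 'c': {s2, s3} → {s2, s4, s6}.
State s5 is not in {s2, s4, s6}.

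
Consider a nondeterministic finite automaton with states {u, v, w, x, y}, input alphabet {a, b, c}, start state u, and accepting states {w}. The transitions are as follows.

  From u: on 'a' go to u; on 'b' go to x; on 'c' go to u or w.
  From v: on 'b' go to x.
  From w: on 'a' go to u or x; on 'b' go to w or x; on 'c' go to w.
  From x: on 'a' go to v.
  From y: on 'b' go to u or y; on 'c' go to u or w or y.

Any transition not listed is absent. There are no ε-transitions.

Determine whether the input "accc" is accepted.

Start in {u}.
Read 'a': u→{u}; now {u}.
Read 'c': u→{u, w}; now {u, w}.
Read 'c': u→{u, w}, w→{w}; now {u, w}.
Read 'c': u→{u, w}, w→{w}; now {u, w}.
The final set {u, w} contains the accepting state w.

Yes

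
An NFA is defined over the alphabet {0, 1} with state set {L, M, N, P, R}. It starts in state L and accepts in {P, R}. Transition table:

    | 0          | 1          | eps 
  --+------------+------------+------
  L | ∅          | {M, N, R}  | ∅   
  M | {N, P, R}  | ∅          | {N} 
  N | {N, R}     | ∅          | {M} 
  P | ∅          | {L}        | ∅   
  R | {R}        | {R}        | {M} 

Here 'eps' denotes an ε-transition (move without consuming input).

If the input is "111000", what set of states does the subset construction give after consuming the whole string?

{M, N, P, R}

Start in {L}.
Read '1': {L} → {M, N, R}.
Read '1': {M, N, R} → {M, N, R}.
Read '1': {M, N, R} → {M, N, R}.
Read '0': {M, N, R} → {M, N, P, R}.
Read '0': {M, N, P, R} → {M, N, P, R}.
Read '0': {M, N, P, R} → {M, N, P, R}.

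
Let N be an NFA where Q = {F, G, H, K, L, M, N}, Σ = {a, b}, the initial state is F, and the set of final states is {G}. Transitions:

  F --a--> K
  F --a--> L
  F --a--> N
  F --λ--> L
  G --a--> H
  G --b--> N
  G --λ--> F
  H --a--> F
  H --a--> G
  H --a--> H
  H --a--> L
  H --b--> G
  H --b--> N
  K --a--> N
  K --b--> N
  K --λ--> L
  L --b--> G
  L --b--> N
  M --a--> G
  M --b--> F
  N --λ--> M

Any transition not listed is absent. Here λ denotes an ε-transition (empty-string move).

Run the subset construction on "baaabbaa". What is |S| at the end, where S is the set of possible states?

Start: ε-closure({F}) = {F, L}.
Read 'b': {F, L} → {F, G, L, M, N}.
Read 'a': {F, G, L, M, N} → {F, G, H, K, L, M, N}.
Read 'a': {F, G, H, K, L, M, N} → {F, G, H, K, L, M, N}.
Read 'a': {F, G, H, K, L, M, N} → {F, G, H, K, L, M, N}.
Read 'b': {F, G, H, K, L, M, N} → {F, G, L, M, N}.
Read 'b': {F, G, L, M, N} → {F, G, L, M, N}.
Read 'a': {F, G, L, M, N} → {F, G, H, K, L, M, N}.
Read 'a': {F, G, H, K, L, M, N} → {F, G, H, K, L, M, N}.
That set has 7 states.

7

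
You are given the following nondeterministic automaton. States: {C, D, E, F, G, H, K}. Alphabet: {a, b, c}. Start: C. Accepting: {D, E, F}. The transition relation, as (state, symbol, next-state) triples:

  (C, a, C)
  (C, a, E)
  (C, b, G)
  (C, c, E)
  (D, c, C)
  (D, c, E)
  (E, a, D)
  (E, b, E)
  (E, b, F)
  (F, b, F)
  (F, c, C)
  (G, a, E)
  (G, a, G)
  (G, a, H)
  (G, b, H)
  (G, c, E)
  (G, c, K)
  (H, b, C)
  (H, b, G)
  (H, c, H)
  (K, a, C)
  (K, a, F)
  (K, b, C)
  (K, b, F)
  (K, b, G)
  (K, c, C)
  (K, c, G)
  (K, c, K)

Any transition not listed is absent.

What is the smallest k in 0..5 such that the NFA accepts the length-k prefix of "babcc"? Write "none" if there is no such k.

Start in {C}.
Read 'b': C→{G}; now {G}.
Read 'a': G→{E, G, H}; now {E, G, H}.
None of the earlier sets intersect F, but {E, G, H} does.

2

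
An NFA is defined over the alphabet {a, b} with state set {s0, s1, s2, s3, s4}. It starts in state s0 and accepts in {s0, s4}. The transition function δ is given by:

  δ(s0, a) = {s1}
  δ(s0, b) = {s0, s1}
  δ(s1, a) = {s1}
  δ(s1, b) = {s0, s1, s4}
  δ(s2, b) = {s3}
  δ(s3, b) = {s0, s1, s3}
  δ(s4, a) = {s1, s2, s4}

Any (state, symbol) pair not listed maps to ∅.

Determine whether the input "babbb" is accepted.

Yes

Start in {s0}.
Read 'b': s0→{s0, s1}; now {s0, s1}.
Read 'a': s0→{s1}, s1→{s1}; now {s1}.
Read 'b': s1→{s0, s1, s4}; now {s0, s1, s4}.
Read 'b': s0→{s0, s1}, s1→{s0, s1, s4}, s4→∅; now {s0, s1, s4}.
Read 'b': s0→{s0, s1}, s1→{s0, s1, s4}, s4→∅; now {s0, s1, s4}.
The final set {s0, s1, s4} contains the accepting states s0, s4.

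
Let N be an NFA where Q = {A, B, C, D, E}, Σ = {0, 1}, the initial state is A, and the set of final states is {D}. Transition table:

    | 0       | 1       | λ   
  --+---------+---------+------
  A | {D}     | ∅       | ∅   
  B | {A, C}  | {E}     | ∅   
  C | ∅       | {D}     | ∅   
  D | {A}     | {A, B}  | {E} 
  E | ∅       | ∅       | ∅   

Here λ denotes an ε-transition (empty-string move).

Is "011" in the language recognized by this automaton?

No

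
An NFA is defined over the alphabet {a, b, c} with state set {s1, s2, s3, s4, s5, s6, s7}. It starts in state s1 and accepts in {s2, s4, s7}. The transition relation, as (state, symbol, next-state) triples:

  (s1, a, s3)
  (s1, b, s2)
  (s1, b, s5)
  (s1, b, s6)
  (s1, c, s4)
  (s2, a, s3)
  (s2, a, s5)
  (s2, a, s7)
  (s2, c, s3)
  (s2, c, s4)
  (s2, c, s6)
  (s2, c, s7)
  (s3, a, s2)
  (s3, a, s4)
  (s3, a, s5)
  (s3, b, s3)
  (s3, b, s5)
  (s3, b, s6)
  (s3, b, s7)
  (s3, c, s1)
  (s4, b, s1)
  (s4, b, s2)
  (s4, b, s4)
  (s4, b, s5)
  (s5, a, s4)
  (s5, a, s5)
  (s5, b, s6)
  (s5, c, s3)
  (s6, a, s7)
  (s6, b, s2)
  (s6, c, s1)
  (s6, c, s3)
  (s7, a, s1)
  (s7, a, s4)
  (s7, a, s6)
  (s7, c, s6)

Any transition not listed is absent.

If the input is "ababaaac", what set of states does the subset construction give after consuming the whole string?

{s1, s3, s6}

Start in {s1}.
Read 'a': {s1} → {s3}.
Read 'b': {s3} → {s3, s5, s6, s7}.
Read 'a': {s3, s5, s6, s7} → {s1, s2, s4, s5, s6, s7}.
Read 'b': {s1, s2, s4, s5, s6, s7} → {s1, s2, s4, s5, s6}.
Read 'a': {s1, s2, s4, s5, s6} → {s3, s4, s5, s7}.
Read 'a': {s3, s4, s5, s7} → {s1, s2, s4, s5, s6}.
Read 'a': {s1, s2, s4, s5, s6} → {s3, s4, s5, s7}.
Read 'c': {s3, s4, s5, s7} → {s1, s3, s6}.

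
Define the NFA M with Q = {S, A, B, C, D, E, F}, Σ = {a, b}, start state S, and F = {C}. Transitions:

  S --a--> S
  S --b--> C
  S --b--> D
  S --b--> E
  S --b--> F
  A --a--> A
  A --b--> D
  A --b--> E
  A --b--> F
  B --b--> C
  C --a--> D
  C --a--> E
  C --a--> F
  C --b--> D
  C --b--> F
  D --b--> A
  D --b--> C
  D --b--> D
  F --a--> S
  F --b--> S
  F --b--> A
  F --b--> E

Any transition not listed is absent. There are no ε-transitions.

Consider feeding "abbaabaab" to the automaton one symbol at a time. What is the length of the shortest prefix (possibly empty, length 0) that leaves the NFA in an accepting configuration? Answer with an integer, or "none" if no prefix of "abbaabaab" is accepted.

2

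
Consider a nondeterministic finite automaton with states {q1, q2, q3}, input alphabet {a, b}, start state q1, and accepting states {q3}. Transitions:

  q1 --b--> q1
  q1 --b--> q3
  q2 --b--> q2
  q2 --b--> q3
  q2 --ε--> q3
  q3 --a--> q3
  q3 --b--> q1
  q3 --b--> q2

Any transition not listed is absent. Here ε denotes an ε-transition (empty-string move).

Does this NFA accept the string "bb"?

Start in {q1}.
Read 'b': q1→{q1, q3}; now {q1, q3}.
Read 'b': q1→{q1, q3}, q3→{q1, q2}; now {q1, q2, q3}.
The final set {q1, q2, q3} contains the accepting state q3.

Yes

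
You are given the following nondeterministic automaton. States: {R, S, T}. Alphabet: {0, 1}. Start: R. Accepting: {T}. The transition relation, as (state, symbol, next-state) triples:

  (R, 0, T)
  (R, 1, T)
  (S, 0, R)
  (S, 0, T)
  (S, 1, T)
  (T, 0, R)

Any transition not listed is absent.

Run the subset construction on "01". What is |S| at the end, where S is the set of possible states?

0

Start in {R}.
Read '0': R→{T}; now {T}.
Read '1': T→∅; now ∅.
That set has 0 states.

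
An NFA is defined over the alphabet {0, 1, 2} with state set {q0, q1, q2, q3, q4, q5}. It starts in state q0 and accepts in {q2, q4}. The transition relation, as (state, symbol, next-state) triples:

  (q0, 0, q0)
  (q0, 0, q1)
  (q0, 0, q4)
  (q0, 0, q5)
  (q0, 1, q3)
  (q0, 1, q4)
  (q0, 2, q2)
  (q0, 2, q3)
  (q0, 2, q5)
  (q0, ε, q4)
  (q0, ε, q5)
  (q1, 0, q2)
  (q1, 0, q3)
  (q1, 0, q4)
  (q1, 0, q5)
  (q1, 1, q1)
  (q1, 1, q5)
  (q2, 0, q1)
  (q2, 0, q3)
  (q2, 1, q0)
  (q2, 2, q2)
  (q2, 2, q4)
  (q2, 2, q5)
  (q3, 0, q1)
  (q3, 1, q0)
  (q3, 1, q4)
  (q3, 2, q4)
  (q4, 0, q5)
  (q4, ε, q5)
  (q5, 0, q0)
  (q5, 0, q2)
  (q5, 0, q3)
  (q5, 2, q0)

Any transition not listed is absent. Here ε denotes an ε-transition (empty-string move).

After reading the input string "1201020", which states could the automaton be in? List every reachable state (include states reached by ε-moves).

Start: ε-closure({q0}) = {q0, q4, q5}.
Read '1': {q0, q4, q5} → {q3, q4, q5}.
Read '2': {q3, q4, q5} → {q0, q4, q5}.
Read '0': {q0, q4, q5} → {q0, q1, q2, q3, q4, q5}.
Read '1': {q0, q1, q2, q3, q4, q5} → {q0, q1, q3, q4, q5}.
Read '0': {q0, q1, q3, q4, q5} → {q0, q1, q2, q3, q4, q5}.
Read '2': {q0, q1, q2, q3, q4, q5} → {q0, q2, q3, q4, q5}.
Read '0': {q0, q2, q3, q4, q5} → {q0, q1, q2, q3, q4, q5}.

{q0, q1, q2, q3, q4, q5}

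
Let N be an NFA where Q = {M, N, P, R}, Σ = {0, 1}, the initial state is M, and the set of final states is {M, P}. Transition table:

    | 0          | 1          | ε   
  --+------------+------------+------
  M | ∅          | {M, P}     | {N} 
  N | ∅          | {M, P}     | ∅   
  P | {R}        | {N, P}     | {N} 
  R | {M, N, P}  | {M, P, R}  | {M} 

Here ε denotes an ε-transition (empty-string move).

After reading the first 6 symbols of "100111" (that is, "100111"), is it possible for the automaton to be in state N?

Yes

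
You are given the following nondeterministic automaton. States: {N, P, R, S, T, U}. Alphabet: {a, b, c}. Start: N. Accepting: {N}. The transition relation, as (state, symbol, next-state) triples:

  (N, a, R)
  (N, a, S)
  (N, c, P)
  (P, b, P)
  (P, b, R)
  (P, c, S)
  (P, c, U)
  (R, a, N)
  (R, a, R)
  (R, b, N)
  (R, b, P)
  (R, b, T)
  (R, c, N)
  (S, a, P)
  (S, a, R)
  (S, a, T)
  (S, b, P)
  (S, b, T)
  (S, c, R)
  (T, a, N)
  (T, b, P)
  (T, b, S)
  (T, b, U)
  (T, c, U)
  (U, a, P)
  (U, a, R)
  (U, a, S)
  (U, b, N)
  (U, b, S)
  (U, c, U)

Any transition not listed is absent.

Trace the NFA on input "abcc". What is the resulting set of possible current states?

Start in {N}.
Read 'a': {N} → {R, S}.
Read 'b': {R, S} → {N, P, T}.
Read 'c': {N, P, T} → {P, S, U}.
Read 'c': {P, S, U} → {R, S, U}.

{R, S, U}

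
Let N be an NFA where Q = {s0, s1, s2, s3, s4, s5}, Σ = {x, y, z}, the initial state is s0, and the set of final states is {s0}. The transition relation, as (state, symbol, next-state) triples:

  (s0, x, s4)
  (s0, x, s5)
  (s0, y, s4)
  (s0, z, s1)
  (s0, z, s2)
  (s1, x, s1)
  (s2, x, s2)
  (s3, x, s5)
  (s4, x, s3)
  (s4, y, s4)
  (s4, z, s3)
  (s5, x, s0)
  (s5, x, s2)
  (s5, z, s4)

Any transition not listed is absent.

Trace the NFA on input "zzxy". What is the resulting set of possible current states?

Start in {s0}.
Read 'z': {s0} → {s1, s2}.
Read 'z': {s1, s2} → ∅.
The set is empty and remains empty for the remaining 2 symbols.

∅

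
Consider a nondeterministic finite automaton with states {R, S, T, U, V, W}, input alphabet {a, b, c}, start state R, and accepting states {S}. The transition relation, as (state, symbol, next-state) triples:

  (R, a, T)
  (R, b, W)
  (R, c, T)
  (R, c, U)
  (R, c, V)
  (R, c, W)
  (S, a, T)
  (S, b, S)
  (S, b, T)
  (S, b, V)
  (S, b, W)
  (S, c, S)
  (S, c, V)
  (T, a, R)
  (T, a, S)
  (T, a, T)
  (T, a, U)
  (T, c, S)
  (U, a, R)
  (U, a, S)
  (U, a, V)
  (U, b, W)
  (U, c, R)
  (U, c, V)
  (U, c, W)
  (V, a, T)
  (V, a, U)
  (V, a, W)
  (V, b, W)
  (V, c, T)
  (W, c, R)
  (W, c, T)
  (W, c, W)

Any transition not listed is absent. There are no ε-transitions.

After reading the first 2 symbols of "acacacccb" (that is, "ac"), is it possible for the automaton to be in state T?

Start in {R}.
Read 'a': R→{T}; now {T}.
Read 'c': T→{S}; now {S}.
State T is not in {S}.

No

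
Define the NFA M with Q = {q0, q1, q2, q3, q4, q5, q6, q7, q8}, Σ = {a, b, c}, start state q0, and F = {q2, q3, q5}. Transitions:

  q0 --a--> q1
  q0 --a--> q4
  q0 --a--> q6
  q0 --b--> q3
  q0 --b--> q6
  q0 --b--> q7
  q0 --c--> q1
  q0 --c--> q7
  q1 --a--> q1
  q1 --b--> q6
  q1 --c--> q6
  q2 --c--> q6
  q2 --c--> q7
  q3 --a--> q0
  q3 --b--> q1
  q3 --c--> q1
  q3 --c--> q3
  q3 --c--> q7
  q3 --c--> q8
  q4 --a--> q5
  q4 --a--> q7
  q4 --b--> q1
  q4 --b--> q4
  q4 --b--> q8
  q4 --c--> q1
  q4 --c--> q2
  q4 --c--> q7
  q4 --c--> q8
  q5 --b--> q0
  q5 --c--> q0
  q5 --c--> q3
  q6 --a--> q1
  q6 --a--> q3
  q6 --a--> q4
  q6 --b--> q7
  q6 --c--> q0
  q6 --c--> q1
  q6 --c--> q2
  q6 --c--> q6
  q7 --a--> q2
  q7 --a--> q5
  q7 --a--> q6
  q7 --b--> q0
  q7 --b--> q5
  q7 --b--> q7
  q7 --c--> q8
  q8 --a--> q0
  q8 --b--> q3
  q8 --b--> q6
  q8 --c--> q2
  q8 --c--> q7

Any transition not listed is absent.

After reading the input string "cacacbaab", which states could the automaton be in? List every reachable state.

{q0, q1, q3, q4, q5, q6, q7, q8}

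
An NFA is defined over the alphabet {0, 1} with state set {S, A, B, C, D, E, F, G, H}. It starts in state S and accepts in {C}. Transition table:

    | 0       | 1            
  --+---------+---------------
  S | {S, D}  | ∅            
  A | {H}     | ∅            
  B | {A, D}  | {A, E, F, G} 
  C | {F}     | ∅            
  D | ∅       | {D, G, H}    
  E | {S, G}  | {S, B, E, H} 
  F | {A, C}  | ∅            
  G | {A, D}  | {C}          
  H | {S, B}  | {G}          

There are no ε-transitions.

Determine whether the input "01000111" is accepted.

Yes

Start in {S}.
Read '0': {S} → {S, D}.
Read '1': {S, D} → {D, G, H}.
Read '0': {D, G, H} → {S, A, B, D}.
Read '0': {S, A, B, D} → {S, A, D, H}.
Read '0': {S, A, D, H} → {S, B, D, H}.
Read '1': {S, B, D, H} → {A, D, E, F, G, H}.
Read '1': {A, D, E, F, G, H} → {S, B, C, D, E, G, H}.
Read '1': {S, B, C, D, E, G, H} → {S, A, B, C, D, E, F, G, H}.
The final set {S, A, B, C, D, E, F, G, H} contains the accepting state C.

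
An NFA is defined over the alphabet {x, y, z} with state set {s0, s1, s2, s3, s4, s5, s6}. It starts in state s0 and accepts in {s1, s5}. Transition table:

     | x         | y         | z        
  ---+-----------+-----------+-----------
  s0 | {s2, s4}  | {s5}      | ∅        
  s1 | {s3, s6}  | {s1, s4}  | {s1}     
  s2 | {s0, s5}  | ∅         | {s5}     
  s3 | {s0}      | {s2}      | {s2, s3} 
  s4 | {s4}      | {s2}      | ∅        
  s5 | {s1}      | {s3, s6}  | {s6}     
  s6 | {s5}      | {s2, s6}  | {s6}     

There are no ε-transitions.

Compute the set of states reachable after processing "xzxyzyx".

Start in {s0}.
Read 'x': s0→{s2, s4}; now {s2, s4}.
Read 'z': s2→{s5}, s4→∅; now {s5}.
Read 'x': s5→{s1}; now {s1}.
Read 'y': s1→{s1, s4}; now {s1, s4}.
Read 'z': s1→{s1}, s4→∅; now {s1}.
Read 'y': s1→{s1, s4}; now {s1, s4}.
Read 'x': s1→{s3, s6}, s4→{s4}; now {s3, s4, s6}.

{s3, s4, s6}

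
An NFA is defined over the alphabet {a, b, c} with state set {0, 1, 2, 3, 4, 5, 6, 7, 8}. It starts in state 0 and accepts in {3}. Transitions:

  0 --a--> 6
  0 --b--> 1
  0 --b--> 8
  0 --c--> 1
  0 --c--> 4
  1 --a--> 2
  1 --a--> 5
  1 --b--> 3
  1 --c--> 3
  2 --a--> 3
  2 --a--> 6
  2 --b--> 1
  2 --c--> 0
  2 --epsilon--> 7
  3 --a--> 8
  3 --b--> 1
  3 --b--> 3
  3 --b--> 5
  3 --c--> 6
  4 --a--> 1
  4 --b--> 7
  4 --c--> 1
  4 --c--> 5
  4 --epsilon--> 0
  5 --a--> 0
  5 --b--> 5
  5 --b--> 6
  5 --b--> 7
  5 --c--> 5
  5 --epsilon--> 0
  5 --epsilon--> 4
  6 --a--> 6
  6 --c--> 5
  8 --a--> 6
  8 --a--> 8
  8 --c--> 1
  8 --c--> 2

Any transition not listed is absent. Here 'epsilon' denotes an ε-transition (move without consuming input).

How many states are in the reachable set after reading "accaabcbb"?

Start in {0}.
Read 'a': {0} → {6}.
Read 'c': {6} → {0, 4, 5}.
Read 'c': {0, 4, 5} → {0, 1, 4, 5}.
Read 'a': {0, 1, 4, 5} → {0, 1, 2, 4, 5, 6, 7}.
Read 'a': {0, 1, 2, 4, 5, 6, 7} → {0, 1, 2, 3, 4, 5, 6, 7}.
Read 'b': {0, 1, 2, 3, 4, 5, 6, 7} → {0, 1, 3, 4, 5, 6, 7, 8}.
Read 'c': {0, 1, 3, 4, 5, 6, 7, 8} → {0, 1, 2, 3, 4, 5, 6, 7}.
Read 'b': {0, 1, 2, 3, 4, 5, 6, 7} → {0, 1, 3, 4, 5, 6, 7, 8}.
Read 'b': {0, 1, 3, 4, 5, 6, 7, 8} → {0, 1, 3, 4, 5, 6, 7, 8}.
That set has 8 states.

8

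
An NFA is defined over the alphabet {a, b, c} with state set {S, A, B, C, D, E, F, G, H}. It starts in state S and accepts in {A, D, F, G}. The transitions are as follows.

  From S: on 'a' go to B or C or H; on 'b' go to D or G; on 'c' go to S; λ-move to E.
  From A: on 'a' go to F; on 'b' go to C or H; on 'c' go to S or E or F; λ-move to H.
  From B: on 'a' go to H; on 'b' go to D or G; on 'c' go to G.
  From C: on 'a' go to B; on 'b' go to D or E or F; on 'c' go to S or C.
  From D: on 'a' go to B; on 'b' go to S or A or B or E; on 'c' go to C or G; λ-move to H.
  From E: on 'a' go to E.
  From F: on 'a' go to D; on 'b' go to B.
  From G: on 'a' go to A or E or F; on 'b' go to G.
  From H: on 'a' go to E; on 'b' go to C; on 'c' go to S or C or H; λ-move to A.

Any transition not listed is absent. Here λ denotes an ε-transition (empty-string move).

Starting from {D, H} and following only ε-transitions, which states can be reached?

Begin with {D, H}.
ε-move H → A; add A.

{A, D, H}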